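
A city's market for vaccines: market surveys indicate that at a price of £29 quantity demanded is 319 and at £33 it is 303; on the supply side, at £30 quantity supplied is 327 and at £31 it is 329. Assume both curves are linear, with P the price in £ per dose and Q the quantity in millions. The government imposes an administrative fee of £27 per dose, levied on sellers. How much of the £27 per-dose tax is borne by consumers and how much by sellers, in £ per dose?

Demand slope: (303 − 319)/(33 − 29) = -4, so Qd = 435 − 4P.
Supply slope: (329 − 327)/(31 − 30) = 2, so Qs = 2P + 267.
Before the tax: set 435 − 4P = 2P + 267 → P* = £28, Q* = 323.
With the tax collected from sellers, supply shifts: Qs = 2(P − 27) + 267.
Solving gives Q = 287 with consumers paying £37 and sellers receiving £10 (the £27 wedge).
Burden on consumers: £9; on sellers: £18. (They sum to £27.)
The less price-elastic side of the market bears the larger share of a per-unit tax.

Consumers bear £9 per dose; sellers bear £18 per dose.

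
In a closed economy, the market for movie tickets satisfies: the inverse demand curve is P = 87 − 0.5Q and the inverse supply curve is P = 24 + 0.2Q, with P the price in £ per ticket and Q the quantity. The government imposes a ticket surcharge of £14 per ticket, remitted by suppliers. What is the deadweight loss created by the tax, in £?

Rewrite in direct form: Qd = 174 − 2P and Qs = 5P − 120.
Without the tax, 174 − 2P = 5P − 120 gives 7P = 294, so P* = £42 and Q* = 90.
With the tax collected from suppliers, supply shifts: Qs = 5(P − 14) − 120.
Solving gives Q = 70 with consumers paying £52 and suppliers receiving £38 (the £14 wedge).
Quantity falls by |ΔQ| = |90 − 70| = 20.
DWL = ½ · t · |ΔQ| = ½ · 14 · 20 = £140.

Deadweight loss = £140.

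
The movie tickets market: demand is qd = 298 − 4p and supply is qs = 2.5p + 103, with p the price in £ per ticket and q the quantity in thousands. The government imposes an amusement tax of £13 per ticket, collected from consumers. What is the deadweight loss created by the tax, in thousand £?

Before the tax: set 298 − 4p = 2.5p + 103 → p* = £30, q* = 178.
With the tax collected from consumers, demand (in seller-price terms) shifts: qd = 298 − 4(p + 13).
Solving gives q = 158 with consumers paying £35 and producers receiving £22 (the £13 wedge).
Quantity falls by |ΔQ| = |178 − 158| = 20.
DWL = ½ · t · |ΔQ| = ½ · 13 · 20 = £130.

Deadweight loss = £130 thousand.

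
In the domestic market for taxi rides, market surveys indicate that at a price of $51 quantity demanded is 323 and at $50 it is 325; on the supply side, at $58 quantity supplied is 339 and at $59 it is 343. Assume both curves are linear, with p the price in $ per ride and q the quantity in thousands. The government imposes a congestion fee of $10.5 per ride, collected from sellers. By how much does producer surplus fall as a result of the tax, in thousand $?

Demand slope: (325 − 323)/(50 − 51) = -2, so qd = 425 − 2p.
Supply slope: (343 − 339)/(59 − 58) = 4, so qs = 4p + 107.
Without the tax, 425 − 2p = 4p + 107 gives 6p = 318, so p* = $53 and q* = 319.
With the tax collected from sellers, supply shifts: qs = 4(p − 10.5) + 107.
Solving gives q = 305 with buyers paying $60 and sellers receiving $49.5 (the $10.5 wedge).
ΔPS is the trapezoid between Q = 305 and Q = 319 of height $3.5: ½ · (319 + 305) · 3.5 = $1092.

Producer surplus falls by $1092 thousand.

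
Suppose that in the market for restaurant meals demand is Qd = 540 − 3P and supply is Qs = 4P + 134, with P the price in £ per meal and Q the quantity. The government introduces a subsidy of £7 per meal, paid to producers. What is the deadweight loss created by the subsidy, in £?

Before the subsidy: set 540 − 3P = 4P + 134 → P* = £58, Q* = 366.
With a per-unit subsidy paid to producers, each receives P + 7 per unit sold, so supply becomes Qs = 4(P + 7) + 134.
New equilibrium: buyers pay £54, producers receive £61, Q = 378. (Wedge: Pb − Ps = −7.)
Quantity rises by |ΔQ| = |366 − 378| = 12.
DWL = ½ · t · |ΔQ| = ½ · 7 · 12 = £42.

Deadweight loss = £42.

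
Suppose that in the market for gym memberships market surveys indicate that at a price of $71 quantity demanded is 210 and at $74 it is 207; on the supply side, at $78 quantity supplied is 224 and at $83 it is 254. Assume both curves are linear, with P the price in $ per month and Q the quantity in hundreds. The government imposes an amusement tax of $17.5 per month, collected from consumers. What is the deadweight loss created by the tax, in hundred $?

Demand slope: (207 − 210)/(74 − 71) = -1, so Qd = 281 − P.
Supply slope: (254 − 224)/(83 − 78) = 6, so Qs = 6P − 244.
Before the tax: set 281 − P = 6P − 244 → P* = $75, Q* = 206.
With the tax collected from consumers, demand (in seller-price terms) shifts: Qd = 281 − (P + 17.5).
New equilibrium: consumers pay $90, suppliers receive $72.5, Q = 191. (Wedge: Pb − Ps = 17.5.)
Quantity falls by |ΔQ| = |206 − 191| = 15.
DWL = ½ · t · |ΔQ| = ½ · 17.5 · 15 = $131.25.

Deadweight loss = $131.25 hundred.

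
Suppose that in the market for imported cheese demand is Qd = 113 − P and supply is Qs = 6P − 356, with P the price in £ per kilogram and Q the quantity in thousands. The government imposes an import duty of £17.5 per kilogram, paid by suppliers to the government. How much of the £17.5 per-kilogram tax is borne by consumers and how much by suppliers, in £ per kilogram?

Without the tax, 113 − P = 6P − 356 gives 7P = 469, so P* = £67 and Q* = 46.
With the tax collected from suppliers, supply shifts: Qs = 6(P − 17.5) − 356.
New equilibrium: consumers pay £82, suppliers receive £64.5, Q = 31. (Wedge: Pb − Ps = 17.5.)
Burden on consumers: £15; on suppliers: £2.5. (They sum to £17.5.)
The less price-elastic side of the market bears the larger share of a per-unit tax.

Consumers bear £15 per kilogram; suppliers bear £2.5 per kilogram.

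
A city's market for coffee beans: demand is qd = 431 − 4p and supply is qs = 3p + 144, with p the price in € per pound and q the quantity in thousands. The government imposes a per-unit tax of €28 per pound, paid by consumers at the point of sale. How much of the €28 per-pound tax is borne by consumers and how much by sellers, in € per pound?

Consumers bear €12 per pound; sellers bear €16 per pound.

Before the tax: set 431 − 4p = 3p + 144 → p* = €41, q* = 267.
With the tax collected from consumers, demand (in seller-price terms) shifts: qd = 431 − 4(p + 28).
Solving gives q = 219 with consumers paying €53 and sellers receiving €25 (the €28 wedge).
Burden on consumers: €12; on sellers: €16. (They sum to €28.)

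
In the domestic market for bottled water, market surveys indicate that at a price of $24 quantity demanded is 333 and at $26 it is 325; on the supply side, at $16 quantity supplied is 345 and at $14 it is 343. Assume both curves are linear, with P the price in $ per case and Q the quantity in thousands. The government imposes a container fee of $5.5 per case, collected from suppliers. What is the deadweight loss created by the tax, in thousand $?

Demand slope: (325 − 333)/(26 − 24) = -4, so Qd = 429 − 4P.
Supply slope: (343 − 345)/(14 − 16) = 1, so Qs = P + 329.
Without the tax, 429 − 4P = P + 329 gives 5P = 100, so P* = $20 and Q* = 349.
With the tax collected from suppliers, supply shifts: Qs = (P − 5.5) + 329.
Solving gives Q = 344.6 with buyers paying $21.1 and suppliers receiving $15.6 (the $5.5 wedge).
Quantity falls by |ΔQ| = |349 − 344.6| = 4.4.
DWL = ½ · t · |ΔQ| = ½ · 5.5 · 4.4 = $12.1.

Deadweight loss = $12.1 thousand.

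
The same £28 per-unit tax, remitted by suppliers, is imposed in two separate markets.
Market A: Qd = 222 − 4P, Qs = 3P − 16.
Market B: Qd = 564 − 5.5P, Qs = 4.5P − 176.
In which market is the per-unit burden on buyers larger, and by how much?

Market A: pre-tax P* = £34, Q* = 86; post-tax Q = 38; per-unit burden on buyers = £12.
Market B: pre-tax P* = £74, Q* = 157; post-tax Q = 87.7; per-unit burden on buyers = £12.6.
Difference: £12 vs £12.6 → market B is larger by £0.6.

Market B, by £0.6.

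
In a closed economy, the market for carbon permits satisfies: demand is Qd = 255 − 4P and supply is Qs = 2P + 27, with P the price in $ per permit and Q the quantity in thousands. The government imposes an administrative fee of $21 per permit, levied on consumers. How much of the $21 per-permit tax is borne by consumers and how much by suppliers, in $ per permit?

Consumers bear $7 per permit; suppliers bear $14 per permit.

Without the tax, 255 − 4P = 2P + 27 gives 6P = 228, so P* = $38 and Q* = 103.
With the tax collected from consumers, demand (in seller-price terms) shifts: Qd = 255 − 4(P + 21).
Solving gives Q = 75 with consumers paying $45 and suppliers receiving $24 (the $21 wedge).
Burden on consumers: $7; on suppliers: $14. (They sum to $21.)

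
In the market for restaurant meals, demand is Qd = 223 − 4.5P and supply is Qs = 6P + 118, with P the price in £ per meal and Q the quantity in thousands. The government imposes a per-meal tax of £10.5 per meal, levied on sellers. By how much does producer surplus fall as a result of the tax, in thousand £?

Producer surplus falls by £740.25 thousand.

Before the tax: set 223 − 4.5P = 6P + 118 → P* = £10, Q* = 178.
With the tax collected from sellers, supply shifts: Qs = 6(P − 10.5) + 118.
Solving gives Q = 151 with buyers paying £16 and sellers receiving £5.5 (the £10.5 wedge).
ΔPS is the trapezoid between Q = 151 and Q = 178 of height £4.5: ½ · (178 + 151) · 4.5 = £740.25.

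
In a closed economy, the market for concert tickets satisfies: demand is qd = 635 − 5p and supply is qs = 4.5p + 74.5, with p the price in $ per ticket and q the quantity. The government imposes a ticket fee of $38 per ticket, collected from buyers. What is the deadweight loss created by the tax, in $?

Before the tax: set 635 − 5p = 4.5p + 74.5 → p* = $59, q* = 340.
With the tax collected from buyers, demand (in seller-price terms) shifts: qd = 635 − 5(p + 38).
Solving gives q = 250 with buyers paying $77 and sellers receiving $39 (the $38 wedge).
Quantity falls by |ΔQ| = |340 − 250| = 90.
DWL = ½ · t · |ΔQ| = ½ · 38 · 90 = $1710.

Deadweight loss = $1710.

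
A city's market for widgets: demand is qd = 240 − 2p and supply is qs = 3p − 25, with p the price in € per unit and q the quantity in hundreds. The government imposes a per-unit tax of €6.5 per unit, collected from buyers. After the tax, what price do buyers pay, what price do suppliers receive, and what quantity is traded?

Buyers pay €56.9; suppliers receive €50.4; quantity = 126.2.

Before the tax: set 240 − 2p = 3p − 25 → p* = €53, q* = 134.
With the tax collected from buyers, demand (in seller-price terms) shifts: qd = 240 − 2(p + 6.5).
New equilibrium: buyers pay €56.9, suppliers receive €50.4, q = 126.2. (Wedge: pb − ps = 6.5.)
The less price-elastic side of the market bears the larger share of a per-unit tax.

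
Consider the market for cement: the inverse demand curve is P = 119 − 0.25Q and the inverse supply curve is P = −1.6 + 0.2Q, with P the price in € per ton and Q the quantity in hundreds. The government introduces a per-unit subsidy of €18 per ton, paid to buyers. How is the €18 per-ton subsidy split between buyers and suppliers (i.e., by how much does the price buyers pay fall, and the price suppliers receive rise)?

Inverting to Q(P) form: Qd = 476 − 4P; Qs = 5P + 8.
Without the subsidy, 476 − 4P = 5P + 8 gives 9P = 468, so P* = €52 and Q* = 268.
With a per-unit subsidy paid to buyers, each effectively pays P − 18, so demand becomes Qd = 476 − 4(P − 18).
New equilibrium: buyers pay €42, suppliers receive €60, Q = 308. (Wedge: Pb − Ps = −18.)
Gain to buyers: €10; to suppliers: €8. (They sum to €18.)

Buyers gain €10 per ton; suppliers gain €8 per ton.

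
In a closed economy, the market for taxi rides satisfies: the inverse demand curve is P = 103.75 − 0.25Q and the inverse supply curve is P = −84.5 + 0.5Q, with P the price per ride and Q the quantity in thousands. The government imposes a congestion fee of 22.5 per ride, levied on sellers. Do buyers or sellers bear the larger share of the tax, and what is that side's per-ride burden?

Sellers bear the larger share: 15 per ride.

Rewrite in direct form: Qd = 415 − 4P and Qs = 2P + 169.
Without the tax, 415 − 4P = 2P + 169 gives 6P = 246, so P* = 41 and Q* = 251.
With the tax collected from sellers, supply shifts: Qs = 2(P − 22.5) + 169.
New equilibrium: buyers pay 48.5, sellers receive 26, Q = 221. (Wedge: Pb − Ps = 22.5.)
Per-ride burden: buyers 7.5, sellers 15.
Sellers take the larger share because supply is less price-elastic here (demand slope 4 vs supply slope 2).
The less price-elastic side of the market bears the larger share of a per-unit tax.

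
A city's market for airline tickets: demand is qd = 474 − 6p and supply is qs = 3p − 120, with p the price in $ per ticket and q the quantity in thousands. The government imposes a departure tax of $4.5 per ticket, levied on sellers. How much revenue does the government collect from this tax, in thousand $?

Tax revenue = $310.5 thousand.

Before the tax: set 474 − 6p = 3p − 120 → p* = $66, q* = 78.
With the tax collected from sellers, supply shifts: qs = 3(p − 4.5) − 120.
New equilibrium: buyers pay $67.5, sellers receive $63, q = 69. (Wedge: pb − ps = 4.5.)
Revenue = t · Q = 4.5 · 69 = $310.5.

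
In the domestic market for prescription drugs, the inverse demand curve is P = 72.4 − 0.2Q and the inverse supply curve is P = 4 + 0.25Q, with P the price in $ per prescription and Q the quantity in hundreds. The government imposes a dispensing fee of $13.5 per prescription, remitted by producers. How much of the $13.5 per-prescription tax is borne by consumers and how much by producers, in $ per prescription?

Rewrite in direct form: Qd = 362 − 5P and Qs = 4P − 16.
Without the tax, 362 − 5P = 4P − 16 gives 9P = 378, so P* = $42 and Q* = 152.
With the tax collected from producers, supply shifts: Qs = 4(P − 13.5) − 16.
Solving gives Q = 122 with consumers paying $48 and producers receiving $34.5 (the $13.5 wedge).
Burden on consumers: $6; on producers: $7.5. (They sum to $13.5.)
The less price-elastic side of the market bears the larger share of a per-unit tax.

Consumers bear $6 per prescription; producers bear $7.5 per prescription.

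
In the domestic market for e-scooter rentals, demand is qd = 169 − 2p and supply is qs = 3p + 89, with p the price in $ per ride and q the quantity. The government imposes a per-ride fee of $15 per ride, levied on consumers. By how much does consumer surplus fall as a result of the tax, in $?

Consumer surplus falls by $1152.

Before the tax: set 169 − 2p = 3p + 89 → p* = $16, q* = 137.
With the tax collected from consumers, demand (in seller-price terms) shifts: qd = 169 − 2(p + 15).
New equilibrium: consumers pay $25, sellers receive $10, q = 119. (Wedge: pb − ps = 15.)
ΔCS is the trapezoid between Q = 119 and Q = 137 of height $9: ½ · (137 + 119) · 9 = $1152.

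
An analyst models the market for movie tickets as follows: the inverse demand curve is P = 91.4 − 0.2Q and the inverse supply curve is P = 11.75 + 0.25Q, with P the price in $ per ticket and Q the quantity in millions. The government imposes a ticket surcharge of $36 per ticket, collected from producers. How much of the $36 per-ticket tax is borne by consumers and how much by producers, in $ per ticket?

Inverting to Q(P) form: Qd = 457 − 5P; Qs = 4P − 47.
Before the tax: set 457 − 5P = 4P − 47 → P* = $56, Q* = 177.
With the tax collected from producers, supply shifts: Qs = 4(P − 36) − 47.
Solving gives Q = 97 with consumers paying $72 and producers receiving $36 (the $36 wedge).
Burden on consumers: $16; on producers: $20. (They sum to $36.)
The less price-elastic side of the market bears the larger share of a per-unit tax.

Consumers bear $16 per ticket; producers bear $20 per ticket.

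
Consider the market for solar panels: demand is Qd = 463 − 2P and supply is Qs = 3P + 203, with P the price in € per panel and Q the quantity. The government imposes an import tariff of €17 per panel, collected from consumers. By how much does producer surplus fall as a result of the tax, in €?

Without the tax, 463 − 2P = 3P + 203 gives 5P = 260, so P* = €52 and Q* = 359.
With the tax collected from consumers, demand (in seller-price terms) shifts: Qd = 463 − 2(P + 17).
New equilibrium: consumers pay €62.2, producers receive €45.2, Q = 338.6. (Wedge: Pb − Ps = 17.)
ΔPS is the trapezoid between Q = 338.6 and Q = 359 of height €6.8: ½ · (359 + 338.6) · 6.8 = €2371.84.

Producer surplus falls by €2371.84.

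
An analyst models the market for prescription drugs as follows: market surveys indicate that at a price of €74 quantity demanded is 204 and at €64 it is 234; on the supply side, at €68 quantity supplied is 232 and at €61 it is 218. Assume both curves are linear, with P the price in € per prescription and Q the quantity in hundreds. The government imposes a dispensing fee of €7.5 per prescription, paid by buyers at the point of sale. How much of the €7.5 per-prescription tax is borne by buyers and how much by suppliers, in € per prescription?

Demand slope: (234 − 204)/(64 − 74) = -3, so Qd = 426 − 3P.
Supply slope: (218 − 232)/(61 − 68) = 2, so Qs = 2P + 96.
Before the tax: set 426 − 3P = 2P + 96 → P* = €66, Q* = 228.
With the tax collected from buyers, demand (in seller-price terms) shifts: Qd = 426 − 3(P + 7.5).
Solving gives Q = 219 with buyers paying €69 and suppliers receiving €61.5 (the €7.5 wedge).
Burden on buyers: €3; on suppliers: €4.5. (They sum to €7.5.)

Buyers bear €3 per prescription; suppliers bear €4.5 per prescription.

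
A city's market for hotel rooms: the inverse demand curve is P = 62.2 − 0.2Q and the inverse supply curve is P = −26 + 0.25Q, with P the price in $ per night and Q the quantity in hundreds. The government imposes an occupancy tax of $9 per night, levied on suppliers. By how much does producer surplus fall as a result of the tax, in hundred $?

Producer surplus falls by $930 hundred.

Rewrite in direct form: Qd = 311 − 5P and Qs = 4P + 104.
Before the tax: set 311 − 5P = 4P + 104 → P* = $23, Q* = 196.
With the tax collected from suppliers, supply shifts: Qs = 4(P − 9) + 104.
New equilibrium: buyers pay $27, suppliers receive $18, Q = 176. (Wedge: Pb − Ps = 9.)
ΔPS is the trapezoid between Q = 176 and Q = 196 of height $5: ½ · (196 + 176) · 5 = $930.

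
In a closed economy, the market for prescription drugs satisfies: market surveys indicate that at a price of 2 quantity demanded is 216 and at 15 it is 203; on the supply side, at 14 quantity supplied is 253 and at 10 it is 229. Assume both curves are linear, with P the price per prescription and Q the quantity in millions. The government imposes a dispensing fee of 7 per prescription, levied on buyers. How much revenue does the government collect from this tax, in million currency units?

Demand slope: (203 − 216)/(15 − 2) = -1, so Qd = 218 − P.
Supply slope: (229 − 253)/(10 − 14) = 6, so Qs = 6P + 169.
Before the tax: set 218 − P = 6P + 169 → P* = 7, Q* = 211.
With the tax collected from buyers, demand (in seller-price terms) shifts: Qd = 218 − (P + 7).
New equilibrium: buyers pay 13, suppliers receive 6, Q = 205. (Wedge: Pb − Ps = 7.)
Revenue = t · Q = 7 · 205 = 1435.

Tax revenue = 1435 million.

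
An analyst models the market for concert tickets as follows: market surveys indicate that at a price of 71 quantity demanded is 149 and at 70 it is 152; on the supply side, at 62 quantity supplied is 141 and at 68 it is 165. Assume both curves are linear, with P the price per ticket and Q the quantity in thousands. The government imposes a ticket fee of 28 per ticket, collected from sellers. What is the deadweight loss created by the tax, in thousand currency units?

Deadweight loss = 672 thousand.

Demand slope: (152 − 149)/(70 − 71) = -3, so Qd = 362 − 3P.
Supply slope: (165 − 141)/(68 − 62) = 4, so Qs = 4P − 107.
Before the tax: set 362 − 3P = 4P − 107 → P* = 67, Q* = 161.
With the tax collected from sellers, supply shifts: Qs = 4(P − 28) − 107.
Solving gives Q = 113 with buyers paying 83 and sellers receiving 55 (the 28 wedge).
Quantity falls by |ΔQ| = |161 − 113| = 48.
DWL = ½ · t · |ΔQ| = ½ · 28 · 48 = 672.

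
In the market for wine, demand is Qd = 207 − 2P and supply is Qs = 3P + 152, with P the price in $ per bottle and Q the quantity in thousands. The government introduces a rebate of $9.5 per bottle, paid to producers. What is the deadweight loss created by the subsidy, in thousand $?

Without the subsidy, 207 − 2P = 3P + 152 gives 5P = 55, so P* = $11 and Q* = 185.
With a per-unit subsidy paid to producers, each receives P + 9.5 per unit sold, so supply becomes Qs = 3(P + 9.5) + 152.
New equilibrium: consumers pay $5.3, producers receive $14.8, Q = 196.4. (Wedge: Pb − Ps = −9.5.)
Quantity rises by |ΔQ| = |185 − 196.4| = 11.4.
DWL = ½ · t · |ΔQ| = ½ · 9.5 · 11.4 = $54.15.

Deadweight loss = $54.15 thousand.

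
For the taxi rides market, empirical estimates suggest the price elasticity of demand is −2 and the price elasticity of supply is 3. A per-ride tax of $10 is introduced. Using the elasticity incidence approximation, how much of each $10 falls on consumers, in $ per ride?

Consumers bear ≈ $6 per ride.

Incidence ratio: consumers' share ≈ εs / (εs + |εd|) = 3 / (3 + 2) = 0.6.
So consumers bear ≈ 0.6 × $10 = $6; sellers bear $4.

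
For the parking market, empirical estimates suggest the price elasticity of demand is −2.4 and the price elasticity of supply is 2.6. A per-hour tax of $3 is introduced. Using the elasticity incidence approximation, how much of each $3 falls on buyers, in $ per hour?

Buyers bear ≈ $1.56 per hour.

Incidence ratio: buyers' share ≈ εs / (εs + |εd|) = 2.6 / (2.6 + 2.4) = 0.52.
So buyers bear ≈ 0.52 × $3 = $1.56; producers bear $1.44.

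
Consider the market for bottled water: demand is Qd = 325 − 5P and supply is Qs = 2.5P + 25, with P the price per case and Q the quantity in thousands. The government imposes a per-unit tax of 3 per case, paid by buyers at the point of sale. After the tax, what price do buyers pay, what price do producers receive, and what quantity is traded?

Buyers pay 41; producers receive 38; quantity = 120.

Before the tax: set 325 − 5P = 2.5P + 25 → P* = 40, Q* = 125.
With the tax collected from buyers, demand (in seller-price terms) shifts: Qd = 325 − 5(P + 3).
New equilibrium: buyers pay 41, producers receive 38, Q = 120. (Wedge: Pb − Ps = 3.)
The less price-elastic side of the market bears the larger share of a per-unit tax.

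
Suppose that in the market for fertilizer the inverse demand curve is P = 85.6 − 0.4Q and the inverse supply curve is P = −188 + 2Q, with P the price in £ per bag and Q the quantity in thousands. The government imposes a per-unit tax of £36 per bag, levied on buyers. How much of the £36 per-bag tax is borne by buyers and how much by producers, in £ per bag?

Buyers bear £6 per bag; producers bear £30 per bag.

Inverting to Q(P) form: Qd = 214 − 2.5P; Qs = 0.5P + 94.
Without the tax, 214 − 2.5P = 0.5P + 94 gives 3P = 120, so P* = £40 and Q* = 114.
With the tax collected from buyers, demand (in seller-price terms) shifts: Qd = 214 − 2.5(P + 36).
New equilibrium: buyers pay £46, producers receive £10, Q = 99. (Wedge: Pb − Ps = 36.)
Burden on buyers: £6; on producers: £30. (They sum to £36.)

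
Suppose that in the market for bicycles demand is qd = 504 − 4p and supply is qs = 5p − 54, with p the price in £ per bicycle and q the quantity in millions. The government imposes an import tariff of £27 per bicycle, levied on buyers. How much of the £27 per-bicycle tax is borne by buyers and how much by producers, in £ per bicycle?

Before the tax: set 504 − 4p = 5p − 54 → p* = £62, q* = 256.
With the tax collected from buyers, demand (in seller-price terms) shifts: qd = 504 − 4(p + 27).
Solving gives q = 196 with buyers paying £77 and producers receiving £50 (the £27 wedge).
Burden on buyers: £15; on producers: £12. (They sum to £27.)

Buyers bear £15 per bicycle; producers bear £12 per bicycle.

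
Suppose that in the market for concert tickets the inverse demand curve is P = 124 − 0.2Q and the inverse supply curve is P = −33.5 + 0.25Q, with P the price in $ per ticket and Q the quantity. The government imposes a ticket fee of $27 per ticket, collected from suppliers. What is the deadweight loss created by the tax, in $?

Deadweight loss = $810.

Rewrite in direct form: Qd = 620 − 5P and Qs = 4P + 134.
Before the tax: set 620 − 5P = 4P + 134 → P* = $54, Q* = 350.
With the tax collected from suppliers, supply shifts: Qs = 4(P − 27) + 134.
New equilibrium: consumers pay $66, suppliers receive $39, Q = 290. (Wedge: Pb − Ps = 27.)
Quantity falls by |ΔQ| = |350 − 290| = 60.
DWL = ½ · t · |ΔQ| = ½ · 27 · 60 = $810.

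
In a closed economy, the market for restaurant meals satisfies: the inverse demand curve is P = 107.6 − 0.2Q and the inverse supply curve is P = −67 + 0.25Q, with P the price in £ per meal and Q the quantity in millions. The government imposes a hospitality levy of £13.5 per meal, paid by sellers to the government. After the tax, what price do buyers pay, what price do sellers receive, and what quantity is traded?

Buyers pay £36; sellers receive £22.5; quantity = 358.

Rewrite in direct form: Qd = 538 − 5P and Qs = 4P + 268.
Without the tax, 538 − 5P = 4P + 268 gives 9P = 270, so P* = £30 and Q* = 388.
With the tax collected from sellers, supply shifts: Qs = 4(P − 13.5) + 268.
New equilibrium: buyers pay £36, sellers receive £22.5, Q = 358. (Wedge: Pb − Ps = 13.5.)
The less price-elastic side of the market bears the larger share of a per-unit tax.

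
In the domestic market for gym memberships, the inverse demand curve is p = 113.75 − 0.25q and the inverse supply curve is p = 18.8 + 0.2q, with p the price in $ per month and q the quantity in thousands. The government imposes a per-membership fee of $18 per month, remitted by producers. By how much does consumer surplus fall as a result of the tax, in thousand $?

Consumer surplus falls by $1910 thousand.

Inverting to q(p) form: qd = 455 − 4p; qs = 5p − 94.
Before the tax: set 455 − 4p = 5p − 94 → p* = $61, q* = 211.
With the tax collected from producers, supply shifts: qs = 5(p − 18) − 94.
New equilibrium: consumers pay $71, producers receive $53, q = 171. (Wedge: pb − ps = 18.)
ΔCS is the trapezoid between Q = 171 and Q = 211 of height $10: ½ · (211 + 171) · 10 = $1910.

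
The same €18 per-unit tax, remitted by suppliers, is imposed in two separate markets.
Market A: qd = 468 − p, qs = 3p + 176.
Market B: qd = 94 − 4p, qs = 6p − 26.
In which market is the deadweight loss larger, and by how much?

Market A: pre-tax p* = €73, q* = 395; post-tax q = 381.5; deadweight loss = €121.5.
Market B: pre-tax p* = €12, q* = 46; post-tax q = 2.8; deadweight loss = €388.8.
Difference: €121.5 vs €388.8 → market B is larger by €267.3.

Market B, by €267.3.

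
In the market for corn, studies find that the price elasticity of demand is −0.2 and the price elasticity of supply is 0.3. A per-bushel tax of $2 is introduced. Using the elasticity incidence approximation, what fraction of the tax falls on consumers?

Consumers' share ≈ 0.6.

Incidence ratio: consumers' share ≈ εs / (εs + |εd|) = 0.3 / (0.3 + 0.2) = 0.6.
Supply is the more elastic side, so consumers bear the larger share.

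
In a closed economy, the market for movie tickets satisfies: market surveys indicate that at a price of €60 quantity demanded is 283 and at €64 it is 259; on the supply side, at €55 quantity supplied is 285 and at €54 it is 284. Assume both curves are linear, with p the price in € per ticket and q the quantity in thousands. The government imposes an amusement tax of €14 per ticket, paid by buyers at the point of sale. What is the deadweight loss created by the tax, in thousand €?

Deadweight loss = €84 thousand.

Demand slope: (259 − 283)/(64 − 60) = -6, so qd = 643 − 6p.
Supply slope: (284 − 285)/(54 − 55) = 1, so qs = p + 230.
Without the tax, 643 − 6p = p + 230 gives 7p = 413, so p* = €59 and q* = 289.
With the tax collected from buyers, demand (in seller-price terms) shifts: qd = 643 − 6(p + 14).
Solving gives q = 277 with buyers paying €61 and producers receiving €47 (the €14 wedge).
Quantity falls by |ΔQ| = |289 − 277| = 12.
DWL = ½ · t · |ΔQ| = ½ · 14 · 12 = €84.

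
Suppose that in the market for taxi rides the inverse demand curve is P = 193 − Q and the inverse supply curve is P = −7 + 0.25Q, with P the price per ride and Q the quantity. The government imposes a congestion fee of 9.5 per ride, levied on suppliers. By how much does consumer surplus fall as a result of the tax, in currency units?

Rewrite in direct form: Qd = 193 − P and Qs = 4P + 28.
Before the tax: set 193 − P = 4P + 28 → P* = 33, Q* = 160.
With the tax collected from suppliers, supply shifts: Qs = 4(P − 9.5) + 28.
Solving gives Q = 152.4 with consumers paying 40.6 and suppliers receiving 31.1 (the 9.5 wedge).
ΔCS is the trapezoid between Q = 152.4 and Q = 160 of height 7.6: ½ · (160 + 152.4) · 7.6 = 1187.12.

Consumer surplus falls by 1187.12.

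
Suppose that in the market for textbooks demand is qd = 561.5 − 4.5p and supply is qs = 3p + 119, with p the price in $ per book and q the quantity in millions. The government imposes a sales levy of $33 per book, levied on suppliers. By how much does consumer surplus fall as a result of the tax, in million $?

Before the tax: set 561.5 − 4.5p = 3p + 119 → p* = $59, q* = 296.
With the tax collected from suppliers, supply shifts: qs = 3(p − 33) + 119.
Solving gives q = 236.6 with consumers paying $72.2 and suppliers receiving $39.2 (the $33 wedge).
ΔCS is the trapezoid between Q = 236.6 and Q = 296 of height $13.2: ½ · (296 + 236.6) · 13.2 = $3515.16.

Consumer surplus falls by $3515.16 million.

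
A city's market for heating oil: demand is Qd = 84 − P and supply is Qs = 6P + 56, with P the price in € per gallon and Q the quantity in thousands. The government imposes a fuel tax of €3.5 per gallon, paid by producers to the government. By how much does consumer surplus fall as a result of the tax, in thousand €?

Without the tax, 84 − P = 6P + 56 gives 7P = 28, so P* = €4 and Q* = 80.
With the tax collected from producers, supply shifts: Qs = 6(P − 3.5) + 56.
New equilibrium: buyers pay €7, producers receive €3.5, Q = 77. (Wedge: Pb − Ps = 3.5.)
ΔCS is the trapezoid between Q = 77 and Q = 80 of height €3: ½ · (80 + 77) · 3 = €235.5.

Consumer surplus falls by €235.5 thousand.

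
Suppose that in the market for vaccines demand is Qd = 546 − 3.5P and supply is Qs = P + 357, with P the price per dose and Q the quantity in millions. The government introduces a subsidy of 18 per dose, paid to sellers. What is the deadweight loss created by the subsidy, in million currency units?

Without the subsidy, 546 − 3.5P = P + 357 gives 4.5P = 189, so P* = 42 and Q* = 399.
With a per-unit subsidy paid to sellers, each receives P + 18 per unit sold, so supply becomes Qs = (P + 18) + 357.
Solving gives Q = 413 with consumers paying 38 and sellers receiving 56 (the 18 wedge).
Quantity rises by |ΔQ| = |399 − 413| = 14.
DWL = ½ · t · |ΔQ| = ½ · 18 · 14 = 126.

Deadweight loss = 126 million.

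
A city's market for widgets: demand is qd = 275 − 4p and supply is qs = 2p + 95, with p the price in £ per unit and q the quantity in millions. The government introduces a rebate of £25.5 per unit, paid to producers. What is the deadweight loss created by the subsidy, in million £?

Deadweight loss = £433.5 million.

Without the subsidy, 275 − 4p = 2p + 95 gives 6p = 180, so p* = £30 and q* = 155.
With a per-unit subsidy paid to producers, each receives p + 25.5 per unit sold, so supply becomes qs = 2(p + 25.5) + 95.
New equilibrium: consumers pay £21.5, producers receive £47, q = 189. (Wedge: pb − ps = −25.5.)
Quantity rises by |ΔQ| = |155 − 189| = 34.
DWL = ½ · t · |ΔQ| = ½ · 25.5 · 34 = £433.5.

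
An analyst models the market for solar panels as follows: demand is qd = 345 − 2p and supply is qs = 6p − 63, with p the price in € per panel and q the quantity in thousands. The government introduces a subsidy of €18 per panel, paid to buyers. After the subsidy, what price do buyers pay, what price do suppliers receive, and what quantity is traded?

Without the subsidy, 345 − 2p = 6p − 63 gives 8p = 408, so p* = €51 and q* = 243.
With a per-unit subsidy paid to buyers, each effectively pays p − 18, so demand becomes qd = 345 − 2(p − 18).
New equilibrium: buyers pay €37.5, suppliers receive €55.5, q = 270. (Wedge: pb − ps = −18.)

Buyers pay €37.5; suppliers receive €55.5; quantity = 270.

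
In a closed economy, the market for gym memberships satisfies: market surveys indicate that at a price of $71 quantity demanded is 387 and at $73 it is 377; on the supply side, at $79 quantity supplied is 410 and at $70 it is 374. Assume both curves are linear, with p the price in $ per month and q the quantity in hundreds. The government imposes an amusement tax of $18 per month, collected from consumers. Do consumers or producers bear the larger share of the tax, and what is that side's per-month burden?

Producers bear the larger share: $10 per month.

Demand slope: (377 − 387)/(73 − 71) = -5, so qd = 742 − 5p.
Supply slope: (374 − 410)/(70 − 79) = 4, so qs = 4p + 94.
Without the tax, 742 − 5p = 4p + 94 gives 9p = 648, so p* = $72 and q* = 382.
With the tax collected from consumers, demand (in seller-price terms) shifts: qd = 742 − 5(p + 18).
Solving gives q = 342 with consumers paying $80 and producers receiving $62 (the $18 wedge).
Per-month burden: consumers $8, producers $10.
Producers take the larger share because supply is less price-elastic here (demand slope 5 vs supply slope 4).
The less price-elastic side of the market bears the larger share of a per-unit tax.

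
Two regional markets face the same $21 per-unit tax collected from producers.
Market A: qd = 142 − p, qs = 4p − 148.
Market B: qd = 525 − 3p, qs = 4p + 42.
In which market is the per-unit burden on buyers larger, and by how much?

Market A: pre-tax p* = $58, q* = 84; post-tax q = 67.2; per-unit burden on buyers = $16.8.
Market B: pre-tax p* = $69, q* = 318; post-tax q = 282; per-unit burden on buyers = $12.
Difference: $16.8 vs $12 → market A is larger by $4.8.

Market A, by $4.8.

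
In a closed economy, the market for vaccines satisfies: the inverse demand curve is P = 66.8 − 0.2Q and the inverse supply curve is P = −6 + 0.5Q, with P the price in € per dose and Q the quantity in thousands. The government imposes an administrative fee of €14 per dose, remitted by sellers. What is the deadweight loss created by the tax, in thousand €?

Deadweight loss = €140 thousand.

Rewrite in direct form: Qd = 334 − 5P and Qs = 2P + 12.
Without the tax, 334 − 5P = 2P + 12 gives 7P = 322, so P* = €46 and Q* = 104.
With the tax collected from sellers, supply shifts: Qs = 2(P − 14) + 12.
New equilibrium: consumers pay €50, sellers receive €36, Q = 84. (Wedge: Pb − Ps = 14.)
Quantity falls by |ΔQ| = |104 − 84| = 20.
DWL = ½ · t · |ΔQ| = ½ · 14 · 20 = €140.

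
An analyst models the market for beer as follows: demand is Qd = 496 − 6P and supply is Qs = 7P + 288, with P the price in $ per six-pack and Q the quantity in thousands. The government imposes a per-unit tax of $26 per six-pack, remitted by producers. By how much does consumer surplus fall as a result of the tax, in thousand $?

Consumer surplus falls by $5012 thousand.

Without the tax, 496 − 6P = 7P + 288 gives 13P = 208, so P* = $16 and Q* = 400.
With the tax collected from producers, supply shifts: Qs = 7(P − 26) + 288.
Solving gives Q = 316 with buyers paying $30 and producers receiving $4 (the $26 wedge).
ΔCS is the trapezoid between Q = 316 and Q = 400 of height $14: ½ · (400 + 316) · 14 = $5012.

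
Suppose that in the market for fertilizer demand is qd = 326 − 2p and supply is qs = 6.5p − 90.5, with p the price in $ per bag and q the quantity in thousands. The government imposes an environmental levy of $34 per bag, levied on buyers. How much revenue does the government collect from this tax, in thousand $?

Before the tax: set 326 − 2p = 6.5p − 90.5 → p* = $49, q* = 228.
With the tax collected from buyers, demand (in seller-price terms) shifts: qd = 326 − 2(p + 34).
Solving gives q = 176 with buyers paying $75 and sellers receiving $41 (the $34 wedge).
Revenue = t · Q = 34 · 176 = $5984.

Tax revenue = $5984 thousand.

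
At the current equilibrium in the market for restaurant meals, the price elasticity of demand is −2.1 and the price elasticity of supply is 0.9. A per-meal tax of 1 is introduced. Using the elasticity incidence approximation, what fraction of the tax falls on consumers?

Incidence ratio: consumers' share ≈ εs / (εs + |εd|) = 0.9 / (0.9 + 2.1) = 0.3.
Supply is the less elastic side, so consumers bear the smaller share.

Consumers' share ≈ 0.3.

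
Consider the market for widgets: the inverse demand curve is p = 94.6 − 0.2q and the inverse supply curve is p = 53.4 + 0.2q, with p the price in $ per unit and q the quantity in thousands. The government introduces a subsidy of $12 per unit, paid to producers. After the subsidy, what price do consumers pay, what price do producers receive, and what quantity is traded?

Rewrite in direct form: qd = 473 − 5p and qs = 5p − 267.
Without the subsidy, 473 − 5p = 5p − 267 gives 10p = 740, so p* = $74 and q* = 103.
With a per-unit subsidy paid to producers, each receives p + 12 per unit sold, so supply becomes qs = 5(p + 12) − 267.
Solving gives q = 133 with consumers paying $68 and producers receiving $80 (the $12 wedge).

Consumers pay $68; producers receive $80; quantity = 133.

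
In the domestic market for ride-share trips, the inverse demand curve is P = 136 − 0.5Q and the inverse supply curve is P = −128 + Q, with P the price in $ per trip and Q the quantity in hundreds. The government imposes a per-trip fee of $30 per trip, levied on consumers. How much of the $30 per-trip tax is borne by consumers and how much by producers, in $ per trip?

Consumers bear $10 per trip; producers bear $20 per trip.

Rewrite in direct form: Qd = 272 − 2P and Qs = P + 128.
Before the tax: set 272 − 2P = P + 128 → P* = $48, Q* = 176.
With the tax collected from consumers, demand (in seller-price terms) shifts: Qd = 272 − 2(P + 30).
New equilibrium: consumers pay $58, producers receive $28, Q = 156. (Wedge: Pb − Ps = 30.)
Burden on consumers: $10; on producers: $20. (They sum to $30.)
The less price-elastic side of the market bears the larger share of a per-unit tax.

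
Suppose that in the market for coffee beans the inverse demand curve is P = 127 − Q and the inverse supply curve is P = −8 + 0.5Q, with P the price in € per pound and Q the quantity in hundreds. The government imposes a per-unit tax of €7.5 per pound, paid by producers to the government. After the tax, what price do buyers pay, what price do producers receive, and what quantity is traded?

Rewrite in direct form: Qd = 127 − P and Qs = 2P + 16.
Without the tax, 127 − P = 2P + 16 gives 3P = 111, so P* = €37 and Q* = 90.
With the tax collected from producers, supply shifts: Qs = 2(P − 7.5) + 16.
Solving gives Q = 85 with buyers paying €42 and producers receiving €34.5 (the €7.5 wedge).

Buyers pay €42; producers receive €34.5; quantity = 85.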